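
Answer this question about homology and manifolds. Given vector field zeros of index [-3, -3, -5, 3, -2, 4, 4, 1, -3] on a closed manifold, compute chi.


Poincare-Hopf: chi(M) = sum of indices of zeros.
chi = (-3) + (-3) + (-5) + (3) + (-2) + (4) + (4) + (1) + (-3) = -4

-4


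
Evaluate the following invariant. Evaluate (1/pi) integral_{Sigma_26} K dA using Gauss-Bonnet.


Gauss-Bonnet: integral K dA = 2*pi*chi(M).
chi(Sigma_26) = 2 - 2*26 = -50.
(integral K dA)/pi = 2*chi = 2*(-50) = -100

-100


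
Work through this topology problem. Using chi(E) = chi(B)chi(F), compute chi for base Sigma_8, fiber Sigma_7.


For a fiber bundle F -> E -> B (with CW structure): chi(E) = chi(B) * chi(F).
chi(Sigma_8) = -14, chi(Sigma_7) = -12.
chi(E) = (-14) * (-12) = 168

168


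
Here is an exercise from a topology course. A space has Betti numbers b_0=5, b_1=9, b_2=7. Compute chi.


chi = sum_k (-1)^k b_k.
= (5) + (-9) + (7)
= 3

3


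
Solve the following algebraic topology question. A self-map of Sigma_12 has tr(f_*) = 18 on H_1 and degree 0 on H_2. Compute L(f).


L(f) = tr(f_0*) - tr(f_1*) + tr(f_2*).
= 1 - (18) + (0)
= -17

-17


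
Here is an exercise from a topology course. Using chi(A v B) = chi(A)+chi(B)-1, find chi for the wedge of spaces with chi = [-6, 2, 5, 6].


chi(A v B) = chi(A) + chi(B) - 1 (one point identified).
For 4 spaces: chi = (sum chi_i) - (4 - 1).
sum = 7; chi = 7 - 3 = 4

4


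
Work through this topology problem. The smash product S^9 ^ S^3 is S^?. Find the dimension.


S^m ^ S^n = S^{m+n}.
k = 9 + 3 = 12

12


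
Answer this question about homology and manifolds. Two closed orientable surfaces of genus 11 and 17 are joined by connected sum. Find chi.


chi(Sigma_11) = 2 - 2*11 = -20
chi(Sigma_17) = 2 - 2*17 = -32
For surfaces: chi(A#B) = chi(A) + chi(B) - 2.
chi = -20 + -32 - 2 = -54

-54


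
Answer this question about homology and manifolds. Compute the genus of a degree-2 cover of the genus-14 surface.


For an n-sheeted cover: chi(E) = n * chi(B).
chi(Sigma_14) = 2 - 2*14 = -26.
chi(E) = 2 * (-26) = -52.
genus(E) = (2 - chi(E))/2 = (2 - (-52))/2 = 54/2 = 27

27


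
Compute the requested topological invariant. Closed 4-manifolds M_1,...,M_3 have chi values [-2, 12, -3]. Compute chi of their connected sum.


For n-manifolds: chi(A#B) = chi(A) + chi(B) - chi(S^4).
chi(S^4) = 1 + (-1)^4 = 2.
chi(#) = (sum chi_i) - (3-1)*chi(S^4) = 7 - 2*2 = 3

3


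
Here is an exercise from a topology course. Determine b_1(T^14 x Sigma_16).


pi_1(A x B) = pi_1(A) x pi_1(B); rank of abelianization = b_1.
b_1(T^14) = 14, b_1(Sigma_16) = 2*16 = 32.
b_1(product) = 14 + 32 = 46

46


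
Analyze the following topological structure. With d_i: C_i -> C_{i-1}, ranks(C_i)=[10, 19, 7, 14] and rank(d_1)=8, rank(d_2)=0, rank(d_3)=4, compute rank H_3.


rank H_k = rank(ker d_k) - rank(im d_{k+1}).
rank(ker d_3) = rank(C_3) - rank(d_3) = 14 - 4 = 10.
rank(im d_{3+1}) = 0.
rank H_3 = 10 - 0 = 10

10


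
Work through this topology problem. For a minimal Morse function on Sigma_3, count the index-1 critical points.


A perfect Morse function has m_k = b_k.
For Sigma_3: b_0=1, b_1=2g=6, b_2=1.
Saddles m_1 = 2g = 6

6


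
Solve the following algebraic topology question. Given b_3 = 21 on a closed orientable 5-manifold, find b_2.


Poincare duality for closed orientable n-manifolds: b_k = b_{n-k}.
Here n = 5, so b_2 = b_3 = 21

21


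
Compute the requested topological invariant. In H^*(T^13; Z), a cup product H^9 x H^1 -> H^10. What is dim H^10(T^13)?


Cup product: H^p x H^q -> H^{p+q}; here p+q = 9+1 = 10.
rank H^k(T^n) = C(n,k).
C(13,10) = 286

286


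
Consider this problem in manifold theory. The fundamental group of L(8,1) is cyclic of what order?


pi_1(L(p,q)) = Z/pZ for any q coprime to p.
|pi_1(L(8,1))| = 8

8


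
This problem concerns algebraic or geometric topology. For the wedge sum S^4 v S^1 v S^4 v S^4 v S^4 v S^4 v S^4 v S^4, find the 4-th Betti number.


For a wedge of spheres, H_k (k>0) is free on one generator per sphere of dimension k.
Spheres of dimension 4: count = 7.
b_4 = 7

7


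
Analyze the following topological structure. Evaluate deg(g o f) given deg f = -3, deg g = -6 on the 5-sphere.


Degree is multiplicative under composition: deg(g o f) = deg(g) * deg(f).
= -6 * -3 = 18

18


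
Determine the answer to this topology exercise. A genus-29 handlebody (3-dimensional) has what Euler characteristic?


A genus-g handlebody deformation retracts to a wedge of g circles.
chi(vee_g S^1) = 1 - g.
chi(H_29) = 1 - 29 = -28

-28


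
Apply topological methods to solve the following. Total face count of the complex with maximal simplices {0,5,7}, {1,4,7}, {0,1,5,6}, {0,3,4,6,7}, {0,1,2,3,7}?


Each maximal simplex on m vertices has 2^m - 1 nonempty faces.
Take the union (dedupe shared faces).
Total distinct faces = 69

69


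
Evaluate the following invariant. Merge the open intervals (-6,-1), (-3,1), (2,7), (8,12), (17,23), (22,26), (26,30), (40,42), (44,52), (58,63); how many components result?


Sort and merge overlapping open intervals.
Merged: (-6,1), (2,7), (8,12), (17,26), (26,30), (40,42), (44,52), (58,63).
Number of components = 8

8


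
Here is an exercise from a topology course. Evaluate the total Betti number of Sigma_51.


For Sigma_51: b_0 = 1, b_1 = 2g = 102, b_2 = 1.
Total = 1 + 102 + 1 = 104

104


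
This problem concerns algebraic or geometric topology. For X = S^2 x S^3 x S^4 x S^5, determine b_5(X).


Each S^d has Poincare polynomial 1 + t^d.
The product S^2 x S^3 x S^4 x S^5 has Poincare polynomial prod(1+t^d_i).
Expanding: b_0=1, b_2=1, b_3=1, b_4=1, b_5=2, b_6=1, b_7=2, b_8=1, b_9=2, b_10=1, b_11=1, b_12=1, b_14=1.
b_5 = 2

2


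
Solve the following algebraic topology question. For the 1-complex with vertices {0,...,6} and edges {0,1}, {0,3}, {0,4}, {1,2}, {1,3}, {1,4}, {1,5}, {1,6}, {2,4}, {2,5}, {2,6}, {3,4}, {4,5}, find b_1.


b_1 = E - V + (number of components).
E = 13, V = 7, components = 1.
b_1 = 13 - 7 + 1 = 7

7


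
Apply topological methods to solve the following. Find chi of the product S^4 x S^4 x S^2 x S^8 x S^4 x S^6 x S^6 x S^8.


chi is multiplicative: chi(X x Y) = chi(X) chi(Y).
Each even-dim sphere has chi = 2. There are 8 factors.
chi = 2^8 = 256

256


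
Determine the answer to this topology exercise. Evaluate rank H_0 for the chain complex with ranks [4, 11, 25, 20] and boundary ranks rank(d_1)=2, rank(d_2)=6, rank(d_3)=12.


rank H_k = rank(ker d_k) - rank(im d_{k+1}).
rank(ker d_0) = rank(C_0) - rank(d_0) = 4 - 0 = 4.
rank(im d_{0+1}) = 2.
rank H_0 = 4 - 2 = 2

2


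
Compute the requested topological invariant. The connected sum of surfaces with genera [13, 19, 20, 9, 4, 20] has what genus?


Genus is additive under connected sum of orientable surfaces.
g = 13 + 19 + 20 + 9 + 4 + 20 = 85

85


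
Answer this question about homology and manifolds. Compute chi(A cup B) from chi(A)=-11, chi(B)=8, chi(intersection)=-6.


chi(A cup B) = chi(A) + chi(B) - chi(A cap B)
= -11 + (8) - (-6)
= 3

3


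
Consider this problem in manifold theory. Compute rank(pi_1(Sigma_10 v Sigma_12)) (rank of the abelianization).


For a wedge: H_1(A v B) = H_1(A) + H_1(B).
b_1(Sigma_10) = 20, b_1(Sigma_12) = 24.
b_1 = 20 + 24 = 44

44


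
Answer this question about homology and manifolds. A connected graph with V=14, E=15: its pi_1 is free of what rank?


For a connected graph: rank(pi_1) = b_1 = E - V + 1 = 1 - chi.
chi = V - E = 14 - 15 = -1.
rank = 1 - (-1) = 15 - 14 + 1 = 2

2


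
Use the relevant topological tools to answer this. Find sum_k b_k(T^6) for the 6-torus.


b_k(T^6) = C(6,k), so the sum over k is sum_k C(6,k) = 2^6.
Total = 2^6 = 64

64


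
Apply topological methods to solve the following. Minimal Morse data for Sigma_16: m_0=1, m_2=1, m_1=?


A perfect Morse function has m_k = b_k.
For Sigma_16: b_0=1, b_1=2g=32, b_2=1.
Saddles m_1 = 2g = 32

32


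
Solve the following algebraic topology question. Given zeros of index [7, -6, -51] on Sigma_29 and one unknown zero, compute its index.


Poincare-Hopf: sum of indices = chi(M).
chi(Sigma_29) = 2 - 2*29 = -56.
Sum of known indices = -50.
x = chi - (sum known) = -56 - (-50) = -6

-6


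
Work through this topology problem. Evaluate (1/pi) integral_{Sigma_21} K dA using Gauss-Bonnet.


Gauss-Bonnet: integral K dA = 2*pi*chi(M).
chi(Sigma_21) = 2 - 2*21 = -40.
(integral K dA)/pi = 2*chi = 2*(-40) = -80

-80


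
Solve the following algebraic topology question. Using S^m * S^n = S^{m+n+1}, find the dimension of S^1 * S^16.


Join of spheres: S^m * S^n = S^{m+n+1}.
dim = 1 + 16 + 1 = 18

18


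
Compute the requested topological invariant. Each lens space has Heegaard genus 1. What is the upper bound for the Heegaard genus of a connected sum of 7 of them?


Heegaard genus satisfies g(A#B) <= g(A) + g(B).
Each lens space has g = 1.
Upper bound: 7 * 1 = 7

7


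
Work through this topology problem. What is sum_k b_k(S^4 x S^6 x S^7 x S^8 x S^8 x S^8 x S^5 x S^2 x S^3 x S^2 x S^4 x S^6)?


Total Betti number is multiplicative under products.
Each S^d (d>=1) has total Betti number 2.
There are 12 sphere factors.
Total = 2^12 = 4096

4096


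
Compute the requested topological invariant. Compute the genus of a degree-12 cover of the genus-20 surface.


For an n-sheeted cover: chi(E) = n * chi(B).
chi(Sigma_20) = 2 - 2*20 = -38.
chi(E) = 12 * (-38) = -456.
genus(E) = (2 - chi(E))/2 = (2 - (-456))/2 = 458/2 = 229

229


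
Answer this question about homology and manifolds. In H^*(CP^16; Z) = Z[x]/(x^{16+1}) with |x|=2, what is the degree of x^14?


|x| = 2 in H^*(CP^n).
|x^14| = 14 * |x| = 14 * 2 = 28

28


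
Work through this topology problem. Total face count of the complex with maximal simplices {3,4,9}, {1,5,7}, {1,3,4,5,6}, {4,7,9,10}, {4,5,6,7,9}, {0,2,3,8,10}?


Each maximal simplex on m vertices has 2^m - 1 nonempty faces.
Take the union (dedupe shared faces).
Total distinct faces = 96

96


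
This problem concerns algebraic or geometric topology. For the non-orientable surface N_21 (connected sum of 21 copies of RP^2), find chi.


For a non-orientable closed surface with k crosscaps: chi = 2 - k.
Here k = 21.
chi = 2 - 21 = -19

-19


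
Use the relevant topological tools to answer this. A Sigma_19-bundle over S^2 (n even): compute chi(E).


chi(S^2) = 2 (n even), chi(Sigma_19) = 2 - 2*19 = -36.
chi(E) = 2 * (-36) = -72

-72


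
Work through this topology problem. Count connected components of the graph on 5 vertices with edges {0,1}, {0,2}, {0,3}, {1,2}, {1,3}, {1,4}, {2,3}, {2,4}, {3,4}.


Run DFS/union-find over 5 vertices.
V = 5, E = 9.
Number of components = 1

1


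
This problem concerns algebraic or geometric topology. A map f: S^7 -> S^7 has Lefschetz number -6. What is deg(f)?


L(f) = 1 + (-1)^7 deg(f) on S^7.
-6 = 1 + (-1)^7 * deg(f)
(-1)^7 * deg(f) = -7
deg(f) = 7

7


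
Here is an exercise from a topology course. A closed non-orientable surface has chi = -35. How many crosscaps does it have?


chi = 2 - k for closed non-orientable surfaces with k crosscaps.
-35 = 2 - k
k = 2 - (-35) = 37

37


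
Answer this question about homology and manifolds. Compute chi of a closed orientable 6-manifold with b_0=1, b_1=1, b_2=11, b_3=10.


By Poincare duality b_k = b_{6-k}, so full Betti numbers: b_0=1, b_1=1, b_2=11, b_3=10, b_4=11, b_5=1, b_6=1.
chi = sum (-1)^k b_k = 12

12


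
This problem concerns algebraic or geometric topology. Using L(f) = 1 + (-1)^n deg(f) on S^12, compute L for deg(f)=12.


On S^12: L(f) = tr(f_0*) + (-1)^12 tr(f_12*) = 1 + (-1)^12 * deg(f).
L(f) = 1 + (-1)^12 * 12 = 1 + 12 = 13

13


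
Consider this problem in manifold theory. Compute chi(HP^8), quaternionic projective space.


HP^8 has one cell in each dimension 0, 4, ..., 4*8 (8+1 cells, all even-dim).
chi = 8 + 1 = 9

9


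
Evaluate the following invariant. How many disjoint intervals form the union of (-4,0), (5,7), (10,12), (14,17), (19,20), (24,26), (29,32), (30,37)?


Sort and merge overlapping open intervals.
Merged: (-4,0), (5,7), (10,12), (14,17), (19,20), (24,26), (29,37).
Number of components = 7

7


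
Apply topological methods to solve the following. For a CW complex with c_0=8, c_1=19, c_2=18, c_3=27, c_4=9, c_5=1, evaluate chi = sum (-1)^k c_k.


chi = sum_k (-1)^k c_k.
= (-1)^0*8 + (-1)^1*19 + (-1)^2*18 + (-1)^3*27 + (-1)^4*9 + (-1)^5*1
= (8) + (-19) + (18) + (-27) + (9) + (-1)
= -12

-12


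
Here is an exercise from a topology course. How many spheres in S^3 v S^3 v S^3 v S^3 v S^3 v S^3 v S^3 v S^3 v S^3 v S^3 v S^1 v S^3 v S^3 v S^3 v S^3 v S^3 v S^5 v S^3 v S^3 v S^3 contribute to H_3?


For a wedge of spheres, H_k (k>0) is free on one generator per sphere of dimension k.
Spheres of dimension 3: count = 18.
b_3 = 18

18


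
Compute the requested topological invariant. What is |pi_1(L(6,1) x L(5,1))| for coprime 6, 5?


pi_1(X x Y) = pi_1(X) x pi_1(Y).
pi_1(L(6,1)) = Z/6, pi_1(L(5,1)) = Z/5.
|Z/6 x Z/5| = 6 * 5 = 30

30


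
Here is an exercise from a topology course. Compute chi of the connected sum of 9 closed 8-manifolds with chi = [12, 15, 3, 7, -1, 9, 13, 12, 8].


For n-manifolds: chi(A#B) = chi(A) + chi(B) - chi(S^8).
chi(S^8) = 1 + (-1)^8 = 2.
chi(#) = (sum chi_i) - (9-1)*chi(S^8) = 78 - 8*2 = 62

62


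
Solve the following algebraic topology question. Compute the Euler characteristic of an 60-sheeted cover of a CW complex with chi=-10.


For a finite covering: chi(E) = (number of sheets) * chi(B).
chi(E) = 60 * (-10) = -600

-600


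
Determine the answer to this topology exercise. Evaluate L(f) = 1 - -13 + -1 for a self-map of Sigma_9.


L(f) = tr(f_0*) - tr(f_1*) + tr(f_2*).
= 1 - (-13) + (-1)
= 13

13


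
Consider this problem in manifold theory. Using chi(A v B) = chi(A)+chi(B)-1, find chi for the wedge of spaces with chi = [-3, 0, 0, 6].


chi(A v B) = chi(A) + chi(B) - 1 (one point identified).
For 4 spaces: chi = (sum chi_i) - (4 - 1).
sum = 3; chi = 3 - 3 = 0

0


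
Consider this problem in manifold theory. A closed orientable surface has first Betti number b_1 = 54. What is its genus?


For a closed orientable surface: b_1 = 2g.
54 = 2g
g = 54 / 2 = 27

27


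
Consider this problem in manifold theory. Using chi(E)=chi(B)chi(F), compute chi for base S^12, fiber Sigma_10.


chi(S^12) = 2 (n even), chi(Sigma_10) = 2 - 2*10 = -18.
chi(E) = 2 * (-18) = -36

-36


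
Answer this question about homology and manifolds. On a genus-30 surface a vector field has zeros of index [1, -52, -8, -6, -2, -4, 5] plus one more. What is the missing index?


Poincare-Hopf: sum of indices = chi(M).
chi(Sigma_30) = 2 - 2*30 = -58.
Sum of known indices = -66.
x = chi - (sum known) = -58 - (-66) = 8

8


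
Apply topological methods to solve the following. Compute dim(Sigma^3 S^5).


Each suspension raises dimension by 1: Sigma S^n = S^{n+1}.
Sigma^3 S^5 = S^{5+3} = S^8

8


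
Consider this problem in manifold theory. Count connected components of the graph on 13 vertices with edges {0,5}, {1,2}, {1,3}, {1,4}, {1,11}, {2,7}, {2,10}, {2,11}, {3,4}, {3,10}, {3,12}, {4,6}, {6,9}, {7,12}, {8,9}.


Run DFS/union-find over 13 vertices.
V = 13, E = 15.
Number of components = 2

2


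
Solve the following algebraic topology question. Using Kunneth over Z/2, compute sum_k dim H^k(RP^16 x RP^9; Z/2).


dim H^*(RP^n; Z/2) = n+1 (one Z/2 in each degree 0..n).
Total Betti number is multiplicative.
Total = (16+1) * (9+1) = 17 * 10 = 170

170


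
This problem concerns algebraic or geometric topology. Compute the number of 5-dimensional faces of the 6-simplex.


Delta^6 has 6+1 vertices. A 5-face is a choice of 5+1 vertices.
f_5 = C(6+1, 5+1) = C(7,6) = 7

7


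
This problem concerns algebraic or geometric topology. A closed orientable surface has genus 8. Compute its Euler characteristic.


For a closed orientable surface of genus g: chi = 2 - 2g.
Here g = 8.
chi = 2 - 2*8 = 2 - 16 = -14

-14


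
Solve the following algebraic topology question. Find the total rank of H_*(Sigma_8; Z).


For Sigma_8: b_0 = 1, b_1 = 2g = 16, b_2 = 1.
Total = 1 + 16 + 1 = 18

18


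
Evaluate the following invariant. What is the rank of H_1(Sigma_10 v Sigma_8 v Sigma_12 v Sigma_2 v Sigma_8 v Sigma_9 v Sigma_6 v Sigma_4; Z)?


For a wedge X v Y: reduced H_k(X v Y) = H_k(X) + H_k(Y).
Each Sigma_g contributes b_1 = 2g.
b_1 = 20 + 16 + 24 + 4 + 16 + 18 + 12 + 8 = 118

118


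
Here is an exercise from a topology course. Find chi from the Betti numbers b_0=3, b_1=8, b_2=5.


chi = sum_k (-1)^k b_k.
= (3) + (-8) + (5)
= 0

0


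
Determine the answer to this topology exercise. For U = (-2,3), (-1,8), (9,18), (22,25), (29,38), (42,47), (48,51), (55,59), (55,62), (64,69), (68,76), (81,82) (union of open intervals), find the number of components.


Sort and merge overlapping open intervals.
Merged: (-2,8), (9,18), (22,25), (29,38), (42,47), (48,51), (55,62), (64,76), (81,82).
Number of components = 9

9


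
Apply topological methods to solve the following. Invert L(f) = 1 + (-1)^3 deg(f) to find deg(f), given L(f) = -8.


L(f) = 1 + (-1)^3 deg(f) on S^3.
-8 = 1 + (-1)^3 * deg(f)
(-1)^3 * deg(f) = -9
deg(f) = 9

9


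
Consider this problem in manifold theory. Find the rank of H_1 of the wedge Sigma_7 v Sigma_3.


For a wedge: H_1(A v B) = H_1(A) + H_1(B).
b_1(Sigma_7) = 14, b_1(Sigma_3) = 6.
b_1 = 14 + 6 = 20

20


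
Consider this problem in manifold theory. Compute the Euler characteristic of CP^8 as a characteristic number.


For any closed oriented manifold, <e(TM),[M]> = chi(M).
chi(CP^8) = 8+1 = 9

9


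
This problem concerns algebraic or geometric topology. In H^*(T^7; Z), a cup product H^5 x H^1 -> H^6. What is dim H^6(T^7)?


Cup product: H^p x H^q -> H^{p+q}; here p+q = 5+1 = 6.
rank H^k(T^n) = C(n,k).
C(7,6) = 7

7


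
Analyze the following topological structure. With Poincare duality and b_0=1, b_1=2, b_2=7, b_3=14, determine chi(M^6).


By Poincare duality b_k = b_{6-k}, so full Betti numbers: b_0=1, b_1=2, b_2=7, b_3=14, b_4=7, b_5=2, b_6=1.
chi = sum (-1)^k b_k = -2

-2


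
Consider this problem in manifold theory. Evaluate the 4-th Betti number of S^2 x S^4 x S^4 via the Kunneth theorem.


Each S^d has Poincare polynomial 1 + t^d.
The product S^2 x S^4 x S^4 has Poincare polynomial prod(1+t^d_i).
Expanding: b_0=1, b_2=1, b_4=2, b_6=2, b_8=1, b_10=1.
b_4 = 2

2


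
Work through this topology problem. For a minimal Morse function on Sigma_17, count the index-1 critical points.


A perfect Morse function has m_k = b_k.
For Sigma_17: b_0=1, b_1=2g=34, b_2=1.
Saddles m_1 = 2g = 34

34


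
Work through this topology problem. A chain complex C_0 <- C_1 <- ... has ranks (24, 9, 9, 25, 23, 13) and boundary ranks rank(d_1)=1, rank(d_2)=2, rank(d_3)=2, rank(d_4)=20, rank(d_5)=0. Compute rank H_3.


rank H_k = rank(ker d_k) - rank(im d_{k+1}).
rank(ker d_3) = rank(C_3) - rank(d_3) = 25 - 2 = 23.
rank(im d_{3+1}) = 20.
rank H_3 = 23 - 20 = 3

3


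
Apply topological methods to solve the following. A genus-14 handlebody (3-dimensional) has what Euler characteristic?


A genus-g handlebody deformation retracts to a wedge of g circles.
chi(vee_g S^1) = 1 - g.
chi(H_14) = 1 - 14 = -13

-13


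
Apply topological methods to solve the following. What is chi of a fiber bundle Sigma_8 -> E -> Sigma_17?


For a fiber bundle F -> E -> B (with CW structure): chi(E) = chi(B) * chi(F).
chi(Sigma_17) = -32, chi(Sigma_8) = -14.
chi(E) = (-32) * (-14) = 448

448


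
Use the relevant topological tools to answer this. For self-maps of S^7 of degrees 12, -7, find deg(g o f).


Degree is multiplicative under composition: deg(g o f) = deg(g) * deg(f).
= -7 * 12 = -84

-84


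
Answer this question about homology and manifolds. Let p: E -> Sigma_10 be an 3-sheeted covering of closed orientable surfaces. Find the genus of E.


For an n-sheeted cover: chi(E) = n * chi(B).
chi(Sigma_10) = 2 - 2*10 = -18.
chi(E) = 3 * (-18) = -54.
genus(E) = (2 - chi(E))/2 = (2 - (-54))/2 = 56/2 = 28

28


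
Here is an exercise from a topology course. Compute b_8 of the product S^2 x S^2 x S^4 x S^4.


Each S^d has Poincare polynomial 1 + t^d.
The product S^2 x S^2 x S^4 x S^4 has Poincare polynomial prod(1+t^d_i).
Expanding: b_0=1, b_2=2, b_4=3, b_6=4, b_8=3, b_10=2, b_12=1.
b_8 = 3

3


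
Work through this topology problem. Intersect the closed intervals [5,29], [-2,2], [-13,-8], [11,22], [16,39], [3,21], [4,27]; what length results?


Intersection = [max(a_i), min(b_i)] = [16, -8].
Since 16 > -8, the intersection is empty.
Length = 0

0


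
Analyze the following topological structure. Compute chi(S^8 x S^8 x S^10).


chi is multiplicative: chi(X x Y) = chi(X) chi(Y).
Each even-dim sphere has chi = 2. There are 3 factors.
chi = 2^3 = 8

8


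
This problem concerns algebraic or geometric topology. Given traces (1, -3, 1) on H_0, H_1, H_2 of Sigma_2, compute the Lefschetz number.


L(f) = tr(f_0*) - tr(f_1*) + tr(f_2*).
= 1 - (-3) + (1)
= 5

5


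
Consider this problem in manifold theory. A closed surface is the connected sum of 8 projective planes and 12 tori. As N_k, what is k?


Since a >= 1, the sum is non-orientable; each T^2 can be replaced by RP^2 # RP^2 (since T^2#RP^2 = 3RP^2).
Total crosscaps k = 8 + 2*12 = 32.
Check via chi: chi = 8*1 + 12*0 - (8+12-1)*2 = -30 = 2 - k = -30. Consistent.

32


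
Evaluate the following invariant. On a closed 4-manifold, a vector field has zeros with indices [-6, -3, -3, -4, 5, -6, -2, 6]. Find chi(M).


Poincare-Hopf: chi(M) = sum of indices of zeros.
chi = (-6) + (-3) + (-3) + (-4) + (5) + (-6) + (-2) + (6) = -13

-13


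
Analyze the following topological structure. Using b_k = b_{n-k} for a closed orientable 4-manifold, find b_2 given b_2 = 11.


Poincare duality for closed orientable n-manifolds: b_k = b_{n-k}.
Here n = 4, so b_2 = b_2 = 11

11


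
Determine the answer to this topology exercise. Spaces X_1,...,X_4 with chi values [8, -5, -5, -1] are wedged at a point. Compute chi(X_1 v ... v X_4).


chi(A v B) = chi(A) + chi(B) - 1 (one point identified).
For 4 spaces: chi = (sum chi_i) - (4 - 1).
sum = -3; chi = -3 - 3 = -6

-6


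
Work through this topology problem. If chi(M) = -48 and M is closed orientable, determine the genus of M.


chi = 2 - 2g for closed orientable surfaces.
-48 = 2 - 2g
2g = 2 - (-48) = 50
g = 25

25


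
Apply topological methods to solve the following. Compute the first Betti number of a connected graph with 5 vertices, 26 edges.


For a connected graph: rank(pi_1) = b_1 = E - V + 1 = 1 - chi.
chi = V - E = 5 - 26 = -21.
rank = 1 - (-21) = 26 - 5 + 1 = 22

22


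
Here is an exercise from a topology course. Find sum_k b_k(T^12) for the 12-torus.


b_k(T^12) = C(12,k), so the sum over k is sum_k C(12,k) = 2^12.
Total = 2^12 = 4096

4096


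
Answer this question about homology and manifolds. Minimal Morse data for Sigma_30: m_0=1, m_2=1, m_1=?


A perfect Morse function has m_k = b_k.
For Sigma_30: b_0=1, b_1=2g=60, b_2=1.
Saddles m_1 = 2g = 60

60


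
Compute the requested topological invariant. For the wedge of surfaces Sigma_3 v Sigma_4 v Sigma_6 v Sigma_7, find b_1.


For a wedge X v Y: reduced H_k(X v Y) = H_k(X) + H_k(Y).
Each Sigma_g contributes b_1 = 2g.
b_1 = 6 + 8 + 12 + 14 = 40

40


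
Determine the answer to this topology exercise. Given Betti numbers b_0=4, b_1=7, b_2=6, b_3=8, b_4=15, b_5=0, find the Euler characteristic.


chi = sum_k (-1)^k b_k.
= (4) + (-7) + (6) + (-8) + (15) + (0)
= 10

10


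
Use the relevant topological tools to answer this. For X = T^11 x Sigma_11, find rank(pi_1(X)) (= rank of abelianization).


pi_1(A x B) = pi_1(A) x pi_1(B); rank of abelianization = b_1.
b_1(T^11) = 11, b_1(Sigma_11) = 2*11 = 22.
b_1(product) = 11 + 22 = 33

33


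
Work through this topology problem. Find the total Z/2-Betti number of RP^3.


H^k(RP^3; Z/2) = Z/2 for each 0 <= k <= 3.
Total dimension = 3 + 1 = 4

4


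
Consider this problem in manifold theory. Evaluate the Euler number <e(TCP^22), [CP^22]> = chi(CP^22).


For any closed oriented manifold, <e(TM),[M]> = chi(M).
chi(CP^22) = 22+1 = 23

23


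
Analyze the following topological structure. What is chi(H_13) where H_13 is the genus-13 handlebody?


A genus-g handlebody deformation retracts to a wedge of g circles.
chi(vee_g S^1) = 1 - g.
chi(H_13) = 1 - 13 = -12

-12


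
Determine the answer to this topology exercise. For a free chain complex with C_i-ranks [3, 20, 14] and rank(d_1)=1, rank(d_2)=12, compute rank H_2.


rank H_k = rank(ker d_k) - rank(im d_{k+1}).
rank(ker d_2) = rank(C_2) - rank(d_2) = 14 - 12 = 2.
rank(im d_{2+1}) = 0.
rank H_2 = 2 - 0 = 2

2


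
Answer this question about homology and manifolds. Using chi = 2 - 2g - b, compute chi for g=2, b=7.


For a compact orientable surface with genus g and b boundary components: chi = 2 - 2g - b.
chi = 2 - 2*2 - 7 = 2 - 4 - 7 = -9

-9


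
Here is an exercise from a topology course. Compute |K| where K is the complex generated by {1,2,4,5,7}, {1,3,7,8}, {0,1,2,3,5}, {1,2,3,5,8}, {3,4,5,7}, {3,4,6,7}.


Each maximal simplex on m vertices has 2^m - 1 nonempty faces.
Take the union (dedupe shared faces).
Total distinct faces = 90

90


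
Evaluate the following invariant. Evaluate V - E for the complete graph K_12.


K_12: V = 12, E = C(12,2) = 66.
chi = V - E = 12 - 66 = -54

-54


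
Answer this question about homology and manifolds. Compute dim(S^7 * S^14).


Join of spheres: S^m * S^n = S^{m+n+1}.
dim = 7 + 14 + 1 = 22

22


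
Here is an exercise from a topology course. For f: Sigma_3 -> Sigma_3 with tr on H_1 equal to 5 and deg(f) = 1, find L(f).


L(f) = tr(f_0*) - tr(f_1*) + tr(f_2*).
= 1 - (5) + (1)
= -3

-3


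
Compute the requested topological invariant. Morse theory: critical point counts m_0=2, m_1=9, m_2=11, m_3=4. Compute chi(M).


Morse theory: chi(M) = sum_k (-1)^k m_k where m_k = #(index-k critical points).
= (2) + (-9) + (11) + (-4) = 0

0


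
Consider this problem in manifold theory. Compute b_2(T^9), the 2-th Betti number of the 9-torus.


By the Kunneth formula, b_k(T^n) = C(n,k).
b_2(T^9) = C(9,2).
C(9,2) = 9!/(2!*7!) = 36

36


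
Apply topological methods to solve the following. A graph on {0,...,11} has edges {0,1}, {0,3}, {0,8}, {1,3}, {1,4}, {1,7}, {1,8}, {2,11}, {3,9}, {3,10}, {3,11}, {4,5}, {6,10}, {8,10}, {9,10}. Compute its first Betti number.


b_1 = E - V + (number of components).
E = 15, V = 12, components = 1.
b_1 = 15 - 12 + 1 = 4

4


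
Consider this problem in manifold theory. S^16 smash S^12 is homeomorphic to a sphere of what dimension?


S^m ^ S^n = S^{m+n}.
k = 16 + 12 = 28

28


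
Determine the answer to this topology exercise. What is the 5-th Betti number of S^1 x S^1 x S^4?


Each S^d has Poincare polynomial 1 + t^d.
The product S^1 x S^1 x S^4 has Poincare polynomial prod(1+t^d_i).
Expanding: b_0=1, b_1=2, b_2=1, b_4=1, b_5=2, b_6=1.
b_5 = 2

2


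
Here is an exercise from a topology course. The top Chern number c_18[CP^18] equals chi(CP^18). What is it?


For any closed oriented manifold, <e(TM),[M]> = chi(M).
chi(CP^18) = 18+1 = 19

19


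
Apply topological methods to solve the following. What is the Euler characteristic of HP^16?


HP^16 has one cell in each dimension 0, 4, ..., 4*16 (16+1 cells, all even-dim).
chi = 16 + 1 = 17

17


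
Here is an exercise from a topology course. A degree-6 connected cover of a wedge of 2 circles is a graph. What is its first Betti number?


Nielsen-Schreier: an index-n subgroup of F_r is free of rank 1 + n(r-1).
Equivalently: chi(cover) = n*chi(base); chi(vee_r S^1) = 1 - 2 = -1.
chi(E) = 6*(-1) = -6; rank = 1 - chi(E) = 1 - (-6) = 7.
rank = 1 + 6*(2-1) = 1 + 6 = 7

7


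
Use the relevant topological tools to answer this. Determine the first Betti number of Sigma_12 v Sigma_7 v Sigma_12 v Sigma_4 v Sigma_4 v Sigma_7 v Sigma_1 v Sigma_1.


For a wedge X v Y: reduced H_k(X v Y) = H_k(X) + H_k(Y).
Each Sigma_g contributes b_1 = 2g.
b_1 = 24 + 14 + 24 + 8 + 8 + 14 + 2 + 2 = 96

96


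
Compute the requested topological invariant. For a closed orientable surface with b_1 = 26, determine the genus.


For a closed orientable surface: b_1 = 2g.
26 = 2g
g = 26 / 2 = 13

13


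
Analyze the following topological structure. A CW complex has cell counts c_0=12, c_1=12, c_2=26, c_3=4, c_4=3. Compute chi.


chi = sum_k (-1)^k c_k.
= (-1)^0*12 + (-1)^1*12 + (-1)^2*26 + (-1)^3*4 + (-1)^4*3
= (12) + (-12) + (26) + (-4) + (3)
= 25

25


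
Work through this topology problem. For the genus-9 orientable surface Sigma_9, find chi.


For a closed orientable surface of genus g: chi = 2 - 2g.
Here g = 9.
chi = 2 - 2*9 = 2 - 18 = -16

-16


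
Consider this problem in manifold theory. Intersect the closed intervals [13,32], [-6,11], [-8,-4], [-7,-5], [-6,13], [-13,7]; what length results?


Intersection = [max(a_i), min(b_i)] = [13, -5].
Since 13 > -5, the intersection is empty.
Length = 0

0


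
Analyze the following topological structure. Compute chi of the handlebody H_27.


A genus-g handlebody deformation retracts to a wedge of g circles.
chi(vee_g S^1) = 1 - g.
chi(H_27) = 1 - 27 = -26

-26


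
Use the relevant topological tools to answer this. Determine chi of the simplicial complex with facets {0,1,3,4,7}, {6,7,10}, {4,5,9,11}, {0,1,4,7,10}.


Enumerate all faces; f-vector: f_0=10, f_1=22, f_2=21, f_3=10, f_4=2.
chi = sum (-1)^k f_k = 1

1


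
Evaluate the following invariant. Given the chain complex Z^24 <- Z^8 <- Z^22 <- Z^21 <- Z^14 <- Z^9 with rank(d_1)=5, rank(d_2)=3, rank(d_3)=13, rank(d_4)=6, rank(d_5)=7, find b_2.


rank H_k = rank(ker d_k) - rank(im d_{k+1}).
rank(ker d_2) = rank(C_2) - rank(d_2) = 22 - 3 = 19.
rank(im d_{2+1}) = 13.
rank H_2 = 19 - 13 = 6

6


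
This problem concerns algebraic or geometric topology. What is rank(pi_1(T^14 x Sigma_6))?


pi_1(A x B) = pi_1(A) x pi_1(B); rank of abelianization = b_1.
b_1(T^14) = 14, b_1(Sigma_6) = 2*6 = 12.
b_1(product) = 14 + 12 = 26

26


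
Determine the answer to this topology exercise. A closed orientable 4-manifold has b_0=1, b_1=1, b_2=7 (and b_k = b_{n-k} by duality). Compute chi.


By Poincare duality b_k = b_{4-k}, so full Betti numbers: b_0=1, b_1=1, b_2=7, b_3=1, b_4=1.
chi = sum (-1)^k b_k = 7

7


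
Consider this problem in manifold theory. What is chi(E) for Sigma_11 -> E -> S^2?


chi(S^2) = 2 (n even), chi(Sigma_11) = 2 - 2*11 = -20.
chi(E) = 2 * (-20) = -40

-40


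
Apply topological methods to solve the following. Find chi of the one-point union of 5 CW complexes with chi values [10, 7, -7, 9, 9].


chi(A v B) = chi(A) + chi(B) - 1 (one point identified).
For 5 spaces: chi = (sum chi_i) - (5 - 1).
sum = 28; chi = 28 - 4 = 24

24


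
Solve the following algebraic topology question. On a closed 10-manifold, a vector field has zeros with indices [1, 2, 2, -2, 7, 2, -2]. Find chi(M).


Poincare-Hopf: chi(M) = sum of indices of zeros.
chi = (1) + (2) + (2) + (-2) + (7) + (2) + (-2) = 10

10


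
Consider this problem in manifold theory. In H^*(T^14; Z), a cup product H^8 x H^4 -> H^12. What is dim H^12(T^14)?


Cup product: H^p x H^q -> H^{p+q}; here p+q = 8+4 = 12.
rank H^k(T^n) = C(n,k).
C(14,12) = 91

91


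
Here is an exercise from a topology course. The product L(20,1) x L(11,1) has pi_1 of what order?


pi_1(X x Y) = pi_1(X) x pi_1(Y).
pi_1(L(20,1)) = Z/20, pi_1(L(11,1)) = Z/11.
|Z/20 x Z/11| = 20 * 11 = 220

220


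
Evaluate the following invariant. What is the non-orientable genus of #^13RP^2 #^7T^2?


Since a >= 1, the sum is non-orientable; each T^2 can be replaced by RP^2 # RP^2 (since T^2#RP^2 = 3RP^2).
Total crosscaps k = 13 + 2*7 = 27.
Check via chi: chi = 13*1 + 7*0 - (13+7-1)*2 = -25 = 2 - k = -25. Consistent.

27


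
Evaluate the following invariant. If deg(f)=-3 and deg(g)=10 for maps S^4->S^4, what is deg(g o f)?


Degree is multiplicative under composition: deg(g o f) = deg(g) * deg(f).
= 10 * -3 = -30

-30


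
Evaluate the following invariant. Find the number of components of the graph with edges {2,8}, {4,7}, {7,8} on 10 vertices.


Run DFS/union-find over 10 vertices.
V = 10, E = 3.
Number of components = 7

7


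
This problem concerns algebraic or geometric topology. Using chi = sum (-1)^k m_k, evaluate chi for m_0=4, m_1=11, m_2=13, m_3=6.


Morse theory: chi(M) = sum_k (-1)^k m_k where m_k = #(index-k critical points).
= (4) + (-11) + (13) + (-6) = 0

0


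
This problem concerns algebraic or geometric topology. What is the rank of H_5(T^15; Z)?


By the Kunneth formula, b_k(T^n) = C(n,k).
b_5(T^15) = C(15,5).
C(15,5) = 15!/(5!*10!) = 3003

3003


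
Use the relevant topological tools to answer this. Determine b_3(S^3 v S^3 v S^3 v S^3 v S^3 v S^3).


For a wedge of spheres, H_k (k>0) is free on one generator per sphere of dimension k.
Spheres of dimension 3: count = 6.
b_3 = 6

6


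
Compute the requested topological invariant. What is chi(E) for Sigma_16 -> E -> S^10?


chi(S^10) = 2 (n even), chi(Sigma_16) = 2 - 2*16 = -30.
chi(E) = 2 * (-30) = -60

-60


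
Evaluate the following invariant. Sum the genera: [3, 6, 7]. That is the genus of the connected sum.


Genus is additive under connected sum of orientable surfaces.
g = 3 + 6 + 7 = 16

16


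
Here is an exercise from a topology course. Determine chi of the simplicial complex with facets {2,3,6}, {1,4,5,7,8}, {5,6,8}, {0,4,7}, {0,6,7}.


Enumerate all faces; f-vector: f_0=9, f_1=19, f_2=14, f_3=5, f_4=1.
chi = sum (-1)^k f_k = 0

0


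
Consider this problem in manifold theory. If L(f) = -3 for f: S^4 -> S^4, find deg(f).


L(f) = 1 + (-1)^4 deg(f) on S^4.
-3 = 1 + (-1)^4 * deg(f)
(-1)^4 * deg(f) = -4
deg(f) = -4

-4


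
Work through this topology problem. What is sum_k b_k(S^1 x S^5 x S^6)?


Total Betti number is multiplicative under products.
Each S^d (d>=1) has total Betti number 2.
There are 3 sphere factors.
Total = 2^3 = 8

8


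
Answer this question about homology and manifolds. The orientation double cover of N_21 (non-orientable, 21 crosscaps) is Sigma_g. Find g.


chi(N_21) = 2 - 21 = -19.
Double cover: chi(Sigma_g) = 2 * chi(N_21) = 2*(-19) = -38.
2 - 2g = -38, so g = (2 - (-38))/2 = 40/2 = 20

20


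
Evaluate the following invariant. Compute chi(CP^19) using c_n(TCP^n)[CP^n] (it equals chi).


For any closed oriented manifold, <e(TM),[M]> = chi(M).
chi(CP^19) = 19+1 = 20

20


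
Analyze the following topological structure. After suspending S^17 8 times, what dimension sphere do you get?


Each suspension raises dimension by 1: Sigma S^n = S^{n+1}.
Sigma^8 S^17 = S^{17+8} = S^25

25


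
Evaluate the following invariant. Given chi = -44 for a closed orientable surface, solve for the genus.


chi = 2 - 2g for closed orientable surfaces.
-44 = 2 - 2g
2g = 2 - (-44) = 46
g = 23

23


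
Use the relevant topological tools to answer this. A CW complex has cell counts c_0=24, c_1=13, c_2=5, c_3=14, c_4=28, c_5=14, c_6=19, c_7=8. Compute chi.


chi = sum_k (-1)^k c_k.
= (-1)^0*24 + (-1)^1*13 + (-1)^2*5 + (-1)^3*14 + (-1)^4*28 + (-1)^5*14 + (-1)^6*19 + (-1)^7*8
= (24) + (-13) + (5) + (-14) + (28) + (-14) + (19) + (-8)
= 27

27


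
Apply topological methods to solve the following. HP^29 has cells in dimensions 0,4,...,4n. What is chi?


HP^29 has one cell in each dimension 0, 4, ..., 4*29 (29+1 cells, all even-dim).
chi = 29 + 1 = 30

30


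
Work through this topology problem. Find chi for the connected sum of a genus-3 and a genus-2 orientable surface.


chi(Sigma_3) = 2 - 2*3 = -4
chi(Sigma_2) = 2 - 2*2 = -2
For surfaces: chi(A#B) = chi(A) + chi(B) - 2.
chi = -4 + -2 - 2 = -8

-8


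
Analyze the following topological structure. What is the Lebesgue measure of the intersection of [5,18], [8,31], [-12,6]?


Intersection = [max(a_i), min(b_i)] = [8, 6].
Since 8 > 6, the intersection is empty.
Length = 0

0


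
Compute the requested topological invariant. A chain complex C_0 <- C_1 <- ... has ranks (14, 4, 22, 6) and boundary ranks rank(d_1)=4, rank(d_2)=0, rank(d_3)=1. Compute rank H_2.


rank H_k = rank(ker d_k) - rank(im d_{k+1}).
rank(ker d_2) = rank(C_2) - rank(d_2) = 22 - 0 = 22.
rank(im d_{2+1}) = 1.
rank H_2 = 22 - 1 = 21

21


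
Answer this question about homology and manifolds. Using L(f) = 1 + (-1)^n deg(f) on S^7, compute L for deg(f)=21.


On S^7: L(f) = tr(f_0*) + (-1)^7 tr(f_7*) = 1 + (-1)^7 * deg(f).
L(f) = 1 + (-1)^7 * 21 = 1 + -21 = -20

-20


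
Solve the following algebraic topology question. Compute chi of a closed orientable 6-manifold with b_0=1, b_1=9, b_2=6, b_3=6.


By Poincare duality b_k = b_{6-k}, so full Betti numbers: b_0=1, b_1=9, b_2=6, b_3=6, b_4=6, b_5=9, b_6=1.
chi = sum (-1)^k b_k = -10

-10


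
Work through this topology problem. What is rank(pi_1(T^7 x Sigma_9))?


pi_1(A x B) = pi_1(A) x pi_1(B); rank of abelianization = b_1.
b_1(T^7) = 7, b_1(Sigma_9) = 2*9 = 18.
b_1(product) = 7 + 18 = 25

25


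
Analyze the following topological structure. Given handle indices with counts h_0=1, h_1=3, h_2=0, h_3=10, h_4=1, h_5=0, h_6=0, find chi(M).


Handles of index k contribute (-1)^k to chi (same as CW cells).
chi = (1) + (-3) + (0) + (-10) + (1) + (0) + (0) = -11

-11


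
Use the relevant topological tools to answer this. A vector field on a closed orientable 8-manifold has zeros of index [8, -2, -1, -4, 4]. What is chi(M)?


Poincare-Hopf: chi(M) = sum of indices of zeros.
chi = (8) + (-2) + (-1) + (-4) + (4) = 5

5


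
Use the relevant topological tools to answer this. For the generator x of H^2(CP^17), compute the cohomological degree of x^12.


|x| = 2 in H^*(CP^n).
|x^12| = 12 * |x| = 12 * 2 = 24

24


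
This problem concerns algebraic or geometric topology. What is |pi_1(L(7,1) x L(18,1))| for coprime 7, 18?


pi_1(X x Y) = pi_1(X) x pi_1(Y).
pi_1(L(7,1)) = Z/7, pi_1(L(18,1)) = Z/18.
|Z/7 x Z/18| = 7 * 18 = 126

126


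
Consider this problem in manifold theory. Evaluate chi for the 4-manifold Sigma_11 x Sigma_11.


chi(Sigma_11) = 2 - 2*11 = -20
chi(Sigma_11) = 2 - 2*11 = -20
chi(product) = (-20) * (-20) = 400

400


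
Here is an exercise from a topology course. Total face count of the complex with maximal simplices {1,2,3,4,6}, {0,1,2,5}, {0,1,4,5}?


Each maximal simplex on m vertices has 2^m - 1 nonempty faces.
Take the union (dedupe shared faces).
Total distinct faces = 49

49


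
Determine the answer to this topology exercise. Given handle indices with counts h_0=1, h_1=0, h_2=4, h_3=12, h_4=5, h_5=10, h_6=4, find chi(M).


Handles of index k contribute (-1)^k to chi (same as CW cells).
chi = (1) + (0) + (4) + (-12) + (5) + (-10) + (4) = -8

-8


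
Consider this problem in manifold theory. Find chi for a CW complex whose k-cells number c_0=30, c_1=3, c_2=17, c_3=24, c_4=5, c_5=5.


chi = sum_k (-1)^k c_k.
= (-1)^0*30 + (-1)^1*3 + (-1)^2*17 + (-1)^3*24 + (-1)^4*5 + (-1)^5*5
= (30) + (-3) + (17) + (-24) + (5) + (-5)
= 20

20


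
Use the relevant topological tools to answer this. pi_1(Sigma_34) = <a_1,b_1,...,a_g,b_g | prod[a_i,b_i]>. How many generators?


Standard presentation: pi_1(Sigma_g) = <a_1,b_1,...,a_g,b_g | [a_1,b_1]...[a_g,b_g] = 1>.
Number of generators = 2g = 2*34 = 68

68


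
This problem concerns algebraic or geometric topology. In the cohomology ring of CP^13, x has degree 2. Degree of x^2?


|x| = 2 in H^*(CP^n).
|x^2| = 2 * |x| = 2 * 2 = 4

4
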